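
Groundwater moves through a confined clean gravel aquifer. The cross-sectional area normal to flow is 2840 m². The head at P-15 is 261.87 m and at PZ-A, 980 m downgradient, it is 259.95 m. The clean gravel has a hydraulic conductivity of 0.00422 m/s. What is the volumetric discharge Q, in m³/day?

Convert K: 0.00422 m/s × 86400 = 364.6 m/day.
Hydraulic gradient i = (261.87 − 259.95) / 980 = 1.92 / 980 = 0.001959.
Darcy's law: Q = K · A · i = 364.6 × 2840 × 0.001959 = 2029 m³/day.

2030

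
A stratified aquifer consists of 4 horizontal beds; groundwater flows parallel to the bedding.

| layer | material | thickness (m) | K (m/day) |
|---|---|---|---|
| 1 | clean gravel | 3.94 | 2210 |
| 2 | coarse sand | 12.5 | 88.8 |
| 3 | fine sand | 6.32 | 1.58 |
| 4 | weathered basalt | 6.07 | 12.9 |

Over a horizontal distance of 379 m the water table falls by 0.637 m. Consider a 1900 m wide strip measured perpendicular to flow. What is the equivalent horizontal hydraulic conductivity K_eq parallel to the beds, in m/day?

Flow is parallel to layering, so each bed carries its own Darcy discharge and the transmissivities add.
Σ(K_i·b_i) = 2210×3.94 + 88.8×12.5 + 1.58×6.32 + 12.9×6.07 = 9906 m²/day.
Total thickness b = 28.83 m, so K_eq = Σ(K_i·b_i)/b = 343.6 m/day.

344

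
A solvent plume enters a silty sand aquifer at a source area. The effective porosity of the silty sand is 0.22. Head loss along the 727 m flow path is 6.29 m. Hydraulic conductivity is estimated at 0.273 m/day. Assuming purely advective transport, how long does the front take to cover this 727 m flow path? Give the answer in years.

185

Hydraulic gradient i = Δh / L = 6.29 / 727 = 0.008652.
Darcy flux q = K · i = 0.2730 × 0.008652 = 0.002362 m/day.
Seepage velocity v = q / n_e = 0.002362 / 0.22 = 0.01074 m/day.
Travel time t = L / v = 727 / 0.01074 = 67714 days = 185.4 years.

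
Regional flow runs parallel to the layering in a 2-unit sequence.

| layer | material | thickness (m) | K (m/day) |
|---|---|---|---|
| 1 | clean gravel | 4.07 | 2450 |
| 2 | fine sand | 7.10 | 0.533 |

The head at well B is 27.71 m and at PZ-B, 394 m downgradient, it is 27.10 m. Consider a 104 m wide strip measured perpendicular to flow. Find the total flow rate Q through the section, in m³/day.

Flow is parallel to layering, so each bed carries its own Darcy discharge and the transmissivities add.
Σ(K_i·b_i) = 2450×4.07 + 0.533×7.10 = 9975 m²/day.
Hydraulic gradient i = (27.71 − 27.10) / 394 = 0.61 / 394 = 0.001548.
Q = Σ(K_i·b_i) · W · i = 9975 × 104 × 0.001548 = 1606 m³/day.

1610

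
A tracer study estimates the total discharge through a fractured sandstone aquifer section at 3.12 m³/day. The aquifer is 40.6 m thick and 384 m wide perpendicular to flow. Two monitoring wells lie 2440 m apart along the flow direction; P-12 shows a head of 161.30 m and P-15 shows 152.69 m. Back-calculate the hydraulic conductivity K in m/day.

0.0567

Cross-sectional area A = 384 × 40.6 = 15590 m².
Hydraulic gradient i = (161.30 − 152.69) / 2440 = 8.61 / 2440 = 0.003529.
From Q = K·A·i, K = Q / (A·i) = 3.12 / (15590 × 0.003529) = 0.05671 m/day.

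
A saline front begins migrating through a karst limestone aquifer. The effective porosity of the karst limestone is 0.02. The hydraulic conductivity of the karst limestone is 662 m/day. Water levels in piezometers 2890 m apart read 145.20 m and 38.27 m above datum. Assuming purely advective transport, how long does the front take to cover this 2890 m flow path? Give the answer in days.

2.36

Hydraulic gradient i = (145.20 − 38.27) / 2890 = 106.93 / 2890 = 0.03700.
Darcy flux q = K · i = 662.0 × 0.03700 = 24.49 m/day.
Seepage velocity v = q / n_e = 24.49 / 0.02 = 1225 m/day.
Travel time t = L / v = 2890 / 1225 = 2.360 days.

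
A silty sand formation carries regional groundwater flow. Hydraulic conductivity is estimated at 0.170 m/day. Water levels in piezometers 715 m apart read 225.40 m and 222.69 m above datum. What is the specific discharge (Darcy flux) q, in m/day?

Hydraulic gradient i = (225.40 − 222.69) / 715 = 2.71 / 715 = 0.003790.
Specific discharge q = K · i = 0.1700 × 0.003790 = 0.0006443 m/day.

0.000644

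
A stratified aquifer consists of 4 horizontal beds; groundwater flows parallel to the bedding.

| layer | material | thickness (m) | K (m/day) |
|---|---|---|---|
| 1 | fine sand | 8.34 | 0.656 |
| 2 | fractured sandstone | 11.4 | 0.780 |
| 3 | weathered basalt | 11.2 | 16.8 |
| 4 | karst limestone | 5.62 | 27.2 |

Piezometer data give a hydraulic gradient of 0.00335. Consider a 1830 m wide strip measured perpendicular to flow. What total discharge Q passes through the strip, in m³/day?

Flow is parallel to layering, so each bed carries its own Darcy discharge and the transmissivities add.
Σ(K_i·b_i) = 0.656×8.34 + 0.780×11.4 + 16.8×11.2 + 27.2×5.62 = 355.4 m²/day.
Hydraulic gradient i = 0.00335.
Q = Σ(K_i·b_i) · W · i = 355.4 × 1830 × 0.003350 = 2179 m³/day.

2180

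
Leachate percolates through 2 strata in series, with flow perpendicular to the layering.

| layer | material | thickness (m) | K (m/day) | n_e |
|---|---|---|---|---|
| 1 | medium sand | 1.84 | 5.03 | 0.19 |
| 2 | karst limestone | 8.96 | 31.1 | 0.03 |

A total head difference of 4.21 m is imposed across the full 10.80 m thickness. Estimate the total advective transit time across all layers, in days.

0.0961

With flow normal to the layers, continuity requires the same specific discharge q through every layer.
Σ(b_i/K_i) = 1.84/5.03 + 8.96/31.1 = 0.6539 d.
q = Δh / Σ(b_i/K_i) = 4.21 / 0.6539 = 6.438 m/day.
In each layer the seepage velocity is v_i = q/n_i, so the layer transit time is t_i = b_i·n_i / q:
  layer 1 (medium sand): t_1 = 1.84 × 0.19 / 6.438 = 0.05430 d
  layer 2 (karst limestone): t_2 = 8.96 × 0.03 / 6.438 = 0.04175 d
Total t = Σ t_i = 0.09605 days.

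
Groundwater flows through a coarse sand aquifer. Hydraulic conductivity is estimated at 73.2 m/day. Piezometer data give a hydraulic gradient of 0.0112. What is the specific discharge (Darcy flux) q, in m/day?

Hydraulic gradient i = 0.0112.
Specific discharge q = K · i = 73.20 × 0.01120 = 0.8198 m/day.

0.820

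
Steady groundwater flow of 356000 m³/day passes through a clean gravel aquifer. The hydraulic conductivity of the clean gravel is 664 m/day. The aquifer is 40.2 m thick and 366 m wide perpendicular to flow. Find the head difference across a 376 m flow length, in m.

13.7

Cross-sectional area A = 366 × 40.2 = 14713 m².
From Q = K·A·i, i = Q / (K·A) = 356000 / (664.0 × 14713) = 0.03644.
Head loss Δh = i · L = 0.03644 × 376 = 13.70 m.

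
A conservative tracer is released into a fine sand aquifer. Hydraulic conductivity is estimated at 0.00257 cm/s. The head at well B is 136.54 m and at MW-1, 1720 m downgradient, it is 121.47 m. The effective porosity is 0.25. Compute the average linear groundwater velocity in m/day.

Convert K: 0.00257 cm/s × 864 = 2.220 m/day.
Hydraulic gradient i = (136.54 − 121.47) / 1720 = 15.07 / 1720 = 0.008762.
Darcy flux q = K · i = 2.220 × 0.008762 = 0.01946 m/day.
Seepage velocity v = q / n_e = 0.01946 / 0.25 = 0.07782 m/day.

0.0778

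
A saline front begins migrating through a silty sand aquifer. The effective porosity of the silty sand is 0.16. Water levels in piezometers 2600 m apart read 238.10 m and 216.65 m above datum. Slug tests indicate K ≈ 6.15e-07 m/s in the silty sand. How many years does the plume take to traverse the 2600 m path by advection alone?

2600

Convert K: 6.15e-07 m/s × 86400 = 0.05314 m/day.
Hydraulic gradient i = (238.10 − 216.65) / 2600 = 21.45 / 2600 = 0.008250.
Darcy flux q = K · i = 0.05314 × 0.008250 = 0.0004384 m/day.
Seepage velocity v = q / n_e = 0.0004384 / 0.16 = 0.002740 m/day.
Travel time t = L / v = 2600 / 0.002740 = 9.490e+05 days = 2598 years.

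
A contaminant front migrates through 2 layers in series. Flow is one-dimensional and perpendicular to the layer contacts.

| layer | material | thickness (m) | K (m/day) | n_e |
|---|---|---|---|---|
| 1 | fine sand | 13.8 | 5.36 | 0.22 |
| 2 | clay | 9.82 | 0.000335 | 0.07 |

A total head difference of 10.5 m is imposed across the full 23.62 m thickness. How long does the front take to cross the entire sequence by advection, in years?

With flow normal to the layers, continuity requires the same specific discharge q through every layer.
Σ(b_i/K_i) = 13.8/5.36 + 9.82/0.000335 = 29316 d.
q = Δh / Σ(b_i/K_i) = 10.5 / 29316 = 0.0003582 m/day.
In each layer the seepage velocity is v_i = q/n_i, so the layer transit time is t_i = b_i·n_i / q:
  layer 1 (fine sand): t_1 = 13.8 × 0.22 / 0.0003582 = 8477 d
  layer 2 (clay): t_2 = 9.82 × 0.07 / 0.0003582 = 1919 d
Total t = Σ t_i = 10396 days = 28.46 years.

28.5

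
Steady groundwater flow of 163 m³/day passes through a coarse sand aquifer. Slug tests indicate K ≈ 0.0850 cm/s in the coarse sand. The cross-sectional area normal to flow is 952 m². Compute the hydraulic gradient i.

Convert K: 0.0850 cm/s × 864 = 73.44 m/day.
From Q = K·A·i, i = Q / (K·A) = 163 / (73.44 × 952.0) = 0.002331.

0.00233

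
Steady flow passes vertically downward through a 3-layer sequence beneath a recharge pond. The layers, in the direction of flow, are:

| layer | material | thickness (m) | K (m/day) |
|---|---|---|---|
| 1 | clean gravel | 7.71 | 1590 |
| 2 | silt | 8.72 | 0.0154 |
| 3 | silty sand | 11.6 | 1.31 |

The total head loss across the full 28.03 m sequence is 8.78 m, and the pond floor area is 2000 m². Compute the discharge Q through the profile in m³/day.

30.5

Flow is perpendicular to layering, so the layers act in series and the equivalent K is the thickness-weighted harmonic mean.
Total thickness L = 7.71 + 8.72 + 11.6 = 28.03 m.
Σ(b_i/K_i) = 7.71/1590 + 8.72/0.0154 + 11.6/1.31 = 575.1 d.
K_eq = L / Σ(b_i/K_i) = 28.03 / 575.1 = 0.04874 m/day.
Q = K_eq · A · (Δh/L) = 0.04874 × 2000 × (8.78/28.03) = 30.53 m³/day.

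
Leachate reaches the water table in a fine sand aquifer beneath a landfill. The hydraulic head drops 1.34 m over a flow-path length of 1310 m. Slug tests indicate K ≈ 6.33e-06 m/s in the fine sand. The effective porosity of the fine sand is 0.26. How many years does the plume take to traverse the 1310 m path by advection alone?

Convert K: 6.33e-06 m/s × 86400 = 0.5469 m/day.
Hydraulic gradient i = Δh / L = 1.34 / 1310 = 0.001023.
Darcy flux q = K · i = 0.5469 × 0.001023 = 0.0005594 m/day.
Seepage velocity v = q / n_e = 0.0005594 / 0.26 = 0.002152 m/day.
Travel time t = L / v = 1310 / 0.002152 = 6.088e+05 days = 1667 years.

1670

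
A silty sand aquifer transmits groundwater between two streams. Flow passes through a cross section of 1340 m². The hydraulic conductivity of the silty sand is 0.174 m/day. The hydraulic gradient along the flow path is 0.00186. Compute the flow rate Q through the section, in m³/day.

Hydraulic gradient i = 0.00186.
Darcy's law: Q = K · A · i = 0.1740 × 1340 × 0.001860 = 0.4337 m³/day.

0.434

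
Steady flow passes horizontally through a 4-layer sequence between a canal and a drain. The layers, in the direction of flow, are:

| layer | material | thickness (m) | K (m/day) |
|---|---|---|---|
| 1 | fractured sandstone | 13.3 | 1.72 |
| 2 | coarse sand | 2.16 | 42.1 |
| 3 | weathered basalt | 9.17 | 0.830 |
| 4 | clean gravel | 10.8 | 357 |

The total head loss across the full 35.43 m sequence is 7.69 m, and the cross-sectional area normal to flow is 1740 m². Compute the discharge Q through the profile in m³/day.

709

Flow is perpendicular to layering, so the layers act in series and the equivalent K is the thickness-weighted harmonic mean.
Total thickness L = 13.3 + 2.16 + 9.17 + 10.8 = 35.43 m.
Σ(b_i/K_i) = 13.3/1.72 + 2.16/42.1 + 9.17/0.830 + 10.8/357 = 18.86 d.
K_eq = L / Σ(b_i/K_i) = 35.43 / 18.86 = 1.878 m/day.
Q = K_eq · A · (Δh/L) = 1.878 × 1740 × (7.69/35.43) = 709.4 m³/day.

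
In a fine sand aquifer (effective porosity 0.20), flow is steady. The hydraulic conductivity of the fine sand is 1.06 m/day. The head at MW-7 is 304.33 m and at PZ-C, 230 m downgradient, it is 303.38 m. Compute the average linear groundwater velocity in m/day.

0.0219

Hydraulic gradient i = (304.33 − 303.38) / 230 = 0.95 / 230 = 0.004130.
Darcy flux q = K · i = 1.060 × 0.004130 = 0.004378 m/day.
Seepage velocity v = q / n_e = 0.004378 / 0.20 = 0.02189 m/day.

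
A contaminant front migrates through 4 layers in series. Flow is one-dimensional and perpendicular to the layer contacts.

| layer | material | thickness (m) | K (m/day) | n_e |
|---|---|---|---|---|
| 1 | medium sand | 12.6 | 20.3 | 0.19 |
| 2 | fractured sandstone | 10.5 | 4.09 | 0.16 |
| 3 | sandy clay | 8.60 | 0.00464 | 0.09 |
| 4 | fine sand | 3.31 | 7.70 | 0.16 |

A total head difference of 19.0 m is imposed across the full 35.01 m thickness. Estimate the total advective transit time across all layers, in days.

With flow normal to the layers, continuity requires the same specific discharge q through every layer.
Σ(b_i/K_i) = 12.6/20.3 + 10.5/4.09 + 8.60/0.00464 + 3.31/7.70 = 1857 d.
q = Δh / Σ(b_i/K_i) = 19.0 / 1857 = 0.01023 m/day.
In each layer the seepage velocity is v_i = q/n_i, so the layer transit time is t_i = b_i·n_i / q:
  layer 1 (medium sand): t_1 = 12.6 × 0.19 / 0.01023 = 234.0 d
  layer 2 (fractured sandstone): t_2 = 10.5 × 0.16 / 0.01023 = 164.2 d
  layer 3 (sandy clay): t_3 = 8.60 × 0.09 / 0.01023 = 75.65 d
  layer 4 (fine sand): t_4 = 3.31 × 0.16 / 0.01023 = 51.76 d
Total t = Σ t_i = 525.6 days.

526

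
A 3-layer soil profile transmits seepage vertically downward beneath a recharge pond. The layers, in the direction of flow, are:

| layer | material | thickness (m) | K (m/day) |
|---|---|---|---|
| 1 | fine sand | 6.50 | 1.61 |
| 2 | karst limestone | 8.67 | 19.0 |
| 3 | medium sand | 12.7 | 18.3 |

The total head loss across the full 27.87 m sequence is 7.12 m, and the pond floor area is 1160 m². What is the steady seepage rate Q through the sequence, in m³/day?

Flow is perpendicular to layering, so the layers act in series and the equivalent K is the thickness-weighted harmonic mean.
Total thickness L = 6.50 + 8.67 + 12.7 = 27.87 m.
Σ(b_i/K_i) = 6.50/1.61 + 8.67/19.0 + 12.7/18.3 = 5.188 d.
K_eq = L / Σ(b_i/K_i) = 27.87 / 5.188 = 5.372 m/day.
Q = K_eq · A · (Δh/L) = 5.372 × 1160 × (7.12/27.87) = 1592 m³/day.

1590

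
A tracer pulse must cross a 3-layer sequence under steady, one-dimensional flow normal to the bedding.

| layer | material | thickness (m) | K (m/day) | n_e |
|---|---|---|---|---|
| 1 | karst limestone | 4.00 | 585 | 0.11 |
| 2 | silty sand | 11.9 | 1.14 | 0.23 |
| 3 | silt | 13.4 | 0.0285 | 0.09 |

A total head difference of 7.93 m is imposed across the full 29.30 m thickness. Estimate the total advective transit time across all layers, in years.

0.727

With flow normal to the layers, continuity requires the same specific discharge q through every layer.
Σ(b_i/K_i) = 4.00/585 + 11.9/1.14 + 13.4/0.0285 = 480.6 d.
q = Δh / Σ(b_i/K_i) = 7.93 / 480.6 = 0.01650 m/day.
In each layer the seepage velocity is v_i = q/n_i, so the layer transit time is t_i = b_i·n_i / q:
  layer 1 (karst limestone): t_1 = 4.00 × 0.11 / 0.01650 = 26.67 d
  layer 2 (silty sand): t_2 = 11.9 × 0.23 / 0.01650 = 165.9 d
  layer 3 (silt): t_3 = 13.4 × 0.09 / 0.01650 = 73.09 d
Total t = Σ t_i = 265.6 days = 0.7273 years.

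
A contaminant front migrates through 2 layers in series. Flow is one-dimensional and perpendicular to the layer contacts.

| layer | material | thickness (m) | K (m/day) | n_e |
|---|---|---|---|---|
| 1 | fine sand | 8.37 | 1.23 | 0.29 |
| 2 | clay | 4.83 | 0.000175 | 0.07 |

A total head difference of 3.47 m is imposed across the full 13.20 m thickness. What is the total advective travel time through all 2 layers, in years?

With flow normal to the layers, continuity requires the same specific discharge q through every layer.
Σ(b_i/K_i) = 8.37/1.23 + 4.83/0.000175 = 27607 d.
q = Δh / Σ(b_i/K_i) = 3.47 / 27607 = 0.0001257 m/day.
In each layer the seepage velocity is v_i = q/n_i, so the layer transit time is t_i = b_i·n_i / q:
  layer 1 (fine sand): t_1 = 8.37 × 0.29 / 0.0001257 = 19311 d
  layer 2 (clay): t_2 = 4.83 × 0.07 / 0.0001257 = 2690 d
Total t = Σ t_i = 22001 days = 60.24 years.

60.2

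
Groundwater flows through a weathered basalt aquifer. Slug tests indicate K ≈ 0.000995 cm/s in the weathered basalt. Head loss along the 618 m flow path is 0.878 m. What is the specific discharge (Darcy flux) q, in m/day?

0.00122

Convert K: 0.000995 cm/s × 864 = 0.8597 m/day.
Hydraulic gradient i = Δh / L = 0.878 / 618 = 0.001421.
Specific discharge q = K · i = 0.8597 × 0.001421 = 0.001221 m/day.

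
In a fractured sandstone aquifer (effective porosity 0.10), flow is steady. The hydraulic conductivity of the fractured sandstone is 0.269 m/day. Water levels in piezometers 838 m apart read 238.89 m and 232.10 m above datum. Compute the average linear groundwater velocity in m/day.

0.0218

Hydraulic gradient i = (238.89 − 232.10) / 838 = 6.79 / 838 = 0.008103.
Darcy flux q = K · i = 0.2690 × 0.008103 = 0.002180 m/day.
Seepage velocity v = q / n_e = 0.002180 / 0.10 = 0.02180 m/day.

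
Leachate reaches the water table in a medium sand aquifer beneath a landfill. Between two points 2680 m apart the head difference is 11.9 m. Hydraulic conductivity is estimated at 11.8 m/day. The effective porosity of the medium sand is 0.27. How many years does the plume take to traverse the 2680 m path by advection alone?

Hydraulic gradient i = Δh / L = 11.9 / 2680 = 0.004440.
Darcy flux q = K · i = 11.80 × 0.004440 = 0.05240 m/day.
Seepage velocity v = q / n_e = 0.05240 / 0.27 = 0.1941 m/day.
Travel time t = L / v = 2680 / 0.1941 = 13810 days = 37.81 years.

37.8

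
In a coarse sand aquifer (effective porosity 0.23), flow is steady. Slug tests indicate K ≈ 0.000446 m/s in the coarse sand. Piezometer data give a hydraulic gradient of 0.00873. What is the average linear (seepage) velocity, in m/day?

1.46

Convert K: 0.000446 m/s × 86400 = 38.53 m/day.
Hydraulic gradient i = 0.00873.
Darcy flux q = K · i = 38.53 × 0.008730 = 0.3364 m/day.
Seepage velocity v = q / n_e = 0.3364 / 0.23 = 1.463 m/day.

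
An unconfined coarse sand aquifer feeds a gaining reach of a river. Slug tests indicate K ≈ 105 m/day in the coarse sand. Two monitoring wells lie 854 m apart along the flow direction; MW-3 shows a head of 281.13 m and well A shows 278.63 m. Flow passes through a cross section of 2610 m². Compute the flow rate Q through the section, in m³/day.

802

Hydraulic gradient i = (281.13 − 278.63) / 854 = 2.5 / 854 = 0.002927.
Darcy's law: Q = K · A · i = 105.0 × 2610 × 0.002927 = 802.3 m³/day.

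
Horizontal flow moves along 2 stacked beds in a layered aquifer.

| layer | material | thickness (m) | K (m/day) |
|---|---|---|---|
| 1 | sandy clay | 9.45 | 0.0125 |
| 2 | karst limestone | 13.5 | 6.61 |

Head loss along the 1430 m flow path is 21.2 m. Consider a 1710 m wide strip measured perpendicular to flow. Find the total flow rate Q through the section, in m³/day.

Flow is parallel to layering, so each bed carries its own Darcy discharge and the transmissivities add.
Σ(K_i·b_i) = 0.0125×9.45 + 6.61×13.5 = 89.35 m²/day.
Hydraulic gradient i = Δh / L = 21.2 / 1430 = 0.01483.
Q = Σ(K_i·b_i) · W · i = 89.35 × 1710 × 0.01483 = 2265 m³/day.

2270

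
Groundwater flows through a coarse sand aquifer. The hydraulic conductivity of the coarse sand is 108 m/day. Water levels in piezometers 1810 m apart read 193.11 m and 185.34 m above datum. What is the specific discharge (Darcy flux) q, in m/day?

Hydraulic gradient i = (193.11 − 185.34) / 1810 = 7.77 / 1810 = 0.004293.
Specific discharge q = K · i = 108.0 × 0.004293 = 0.4636 m/day.

0.464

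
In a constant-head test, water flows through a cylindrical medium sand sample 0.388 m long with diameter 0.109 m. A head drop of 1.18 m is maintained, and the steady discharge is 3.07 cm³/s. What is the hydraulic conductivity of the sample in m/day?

9.35

Cross-sectional area A = π·(d/2)² = π × (0.109/2)² = 0.009331 m².
Convert discharge: 3.07 cm³/s = 3.070e-06 m³/s.
Darcy's law rearranged: K = Q·L / (A·Δh) = 3.070e-06 × 0.388 / (0.009331 × 1.18) = 0.0001082 m/s = 9.347 m/day.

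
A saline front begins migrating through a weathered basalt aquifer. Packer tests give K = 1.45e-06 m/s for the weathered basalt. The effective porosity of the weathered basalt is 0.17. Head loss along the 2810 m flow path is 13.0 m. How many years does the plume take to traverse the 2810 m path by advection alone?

Convert K: 1.45e-06 m/s × 86400 = 0.1253 m/day.
Hydraulic gradient i = Δh / L = 13.0 / 2810 = 0.004626.
Darcy flux q = K · i = 0.1253 × 0.004626 = 0.0005796 m/day.
Seepage velocity v = q / n_e = 0.0005796 / 0.17 = 0.003409 m/day.
Travel time t = L / v = 2810 / 0.003409 = 8.242e+05 days = 2257 years.

2260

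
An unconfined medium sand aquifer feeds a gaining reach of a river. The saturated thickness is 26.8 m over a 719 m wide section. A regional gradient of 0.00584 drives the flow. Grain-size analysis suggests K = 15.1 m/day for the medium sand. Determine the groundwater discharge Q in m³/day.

1700

Cross-sectional area A = 719 × 26.8 = 19269 m².
Hydraulic gradient i = 0.00584.
Darcy's law: Q = K · A · i = 15.10 × 19269 × 0.005840 = 1699 m³/day.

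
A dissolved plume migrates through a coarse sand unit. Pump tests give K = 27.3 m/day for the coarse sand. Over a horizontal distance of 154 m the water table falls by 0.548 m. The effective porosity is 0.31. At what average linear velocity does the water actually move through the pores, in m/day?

Hydraulic gradient i = Δh / L = 0.548 / 154 = 0.003558.
Darcy flux q = K · i = 27.30 × 0.003558 = 0.09715 m/day.
Seepage velocity v = q / n_e = 0.09715 / 0.31 = 0.3134 m/day.

0.313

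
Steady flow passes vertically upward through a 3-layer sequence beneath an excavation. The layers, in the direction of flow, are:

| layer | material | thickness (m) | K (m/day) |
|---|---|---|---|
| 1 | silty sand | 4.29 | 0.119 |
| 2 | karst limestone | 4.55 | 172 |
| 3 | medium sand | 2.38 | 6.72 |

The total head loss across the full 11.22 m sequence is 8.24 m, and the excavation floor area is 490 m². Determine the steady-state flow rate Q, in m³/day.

111

Flow is perpendicular to layering, so the layers act in series and the equivalent K is the thickness-weighted harmonic mean.
Total thickness L = 4.29 + 4.55 + 2.38 = 11.22 m.
Σ(b_i/K_i) = 4.29/0.119 + 4.55/172 + 2.38/6.72 = 36.43 d.
K_eq = L / Σ(b_i/K_i) = 11.22 / 36.43 = 0.3080 m/day.
Q = K_eq · A · (Δh/L) = 0.3080 × 490 × (8.24/11.22) = 110.8 m³/day.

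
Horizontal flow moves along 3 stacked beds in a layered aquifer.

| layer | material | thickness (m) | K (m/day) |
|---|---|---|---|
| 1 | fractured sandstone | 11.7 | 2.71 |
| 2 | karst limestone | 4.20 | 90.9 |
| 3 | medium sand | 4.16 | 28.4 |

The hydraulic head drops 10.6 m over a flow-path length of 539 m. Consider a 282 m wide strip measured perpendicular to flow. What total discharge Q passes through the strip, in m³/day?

Flow is parallel to layering, so each bed carries its own Darcy discharge and the transmissivities add.
Σ(K_i·b_i) = 2.71×11.7 + 90.9×4.20 + 28.4×4.16 = 531.6 m²/day.
Hydraulic gradient i = Δh / L = 10.6 / 539 = 0.01967.
Q = Σ(K_i·b_i) · W · i = 531.6 × 282 × 0.01967 = 2948 m³/day.

2950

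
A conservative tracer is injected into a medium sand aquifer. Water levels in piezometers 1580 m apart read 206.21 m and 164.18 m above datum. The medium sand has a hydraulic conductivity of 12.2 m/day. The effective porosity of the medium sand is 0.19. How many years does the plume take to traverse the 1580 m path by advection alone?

Hydraulic gradient i = (206.21 − 164.18) / 1580 = 42.03 / 1580 = 0.02660.
Darcy flux q = K · i = 12.20 × 0.02660 = 0.3245 m/day.
Seepage velocity v = q / n_e = 0.3245 / 0.19 = 1.708 m/day.
Travel time t = L / v = 1580 / 1.708 = 925.0 days = 2.533 years.

2.53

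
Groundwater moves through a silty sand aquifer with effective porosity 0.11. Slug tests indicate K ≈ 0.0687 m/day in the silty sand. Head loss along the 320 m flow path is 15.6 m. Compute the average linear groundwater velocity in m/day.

0.0304

Hydraulic gradient i = Δh / L = 15.6 / 320 = 0.04875.
Darcy flux q = K · i = 0.06870 × 0.04875 = 0.003349 m/day.
Seepage velocity v = q / n_e = 0.003349 / 0.11 = 0.03045 m/day.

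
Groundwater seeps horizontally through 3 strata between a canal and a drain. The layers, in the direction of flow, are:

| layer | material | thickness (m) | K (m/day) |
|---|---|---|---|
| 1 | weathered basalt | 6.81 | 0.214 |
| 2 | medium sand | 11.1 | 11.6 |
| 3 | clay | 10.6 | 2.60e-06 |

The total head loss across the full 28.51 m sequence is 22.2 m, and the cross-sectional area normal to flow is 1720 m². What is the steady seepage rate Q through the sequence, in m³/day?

Flow is perpendicular to layering, so the layers act in series and the equivalent K is the thickness-weighted harmonic mean.
Total thickness L = 6.81 + 11.1 + 10.6 = 28.51 m.
Σ(b_i/K_i) = 6.81/0.214 + 11.1/11.6 + 10.6/2.60e-06 = 4.077e+06 d.
K_eq = L / Σ(b_i/K_i) = 28.51 / 4.077e+06 = 6.993e-06 m/day.
Q = K_eq · A · (Δh/L) = 6.993e-06 × 1720 × (22.2/28.51) = 0.009366 m³/day.

0.00937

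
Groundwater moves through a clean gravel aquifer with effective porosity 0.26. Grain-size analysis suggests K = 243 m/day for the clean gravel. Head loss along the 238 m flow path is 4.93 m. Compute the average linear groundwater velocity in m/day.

Hydraulic gradient i = Δh / L = 4.93 / 238 = 0.02071.
Darcy flux q = K · i = 243.0 × 0.02071 = 5.034 m/day.
Seepage velocity v = q / n_e = 5.034 / 0.26 = 19.36 m/day.

19.4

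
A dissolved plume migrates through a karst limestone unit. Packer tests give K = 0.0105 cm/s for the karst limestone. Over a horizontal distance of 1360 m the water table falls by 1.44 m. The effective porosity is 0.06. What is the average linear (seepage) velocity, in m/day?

0.160

Convert K: 0.0105 cm/s × 864 = 9.072 m/day.
Hydraulic gradient i = Δh / L = 1.44 / 1360 = 0.001059.
Darcy flux q = K · i = 9.072 × 0.001059 = 0.009606 m/day.
Seepage velocity v = q / n_e = 0.009606 / 0.06 = 0.1601 m/day.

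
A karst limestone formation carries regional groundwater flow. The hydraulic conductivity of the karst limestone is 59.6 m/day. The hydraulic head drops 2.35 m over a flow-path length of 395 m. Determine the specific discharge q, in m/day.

0.355

Hydraulic gradient i = Δh / L = 2.35 / 395 = 0.005949.
Specific discharge q = K · i = 59.60 × 0.005949 = 0.3546 m/day.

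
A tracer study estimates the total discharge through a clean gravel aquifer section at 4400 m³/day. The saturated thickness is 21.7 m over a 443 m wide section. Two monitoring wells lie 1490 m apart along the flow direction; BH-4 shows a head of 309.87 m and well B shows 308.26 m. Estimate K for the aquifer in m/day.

424

Cross-sectional area A = 443 × 21.7 = 9613 m².
Hydraulic gradient i = (309.87 − 308.26) / 1490 = 1.61 / 1490 = 0.001081.
From Q = K·A·i, K = Q / (A·i) = 4400 / (9613 × 0.001081) = 423.6 m/day.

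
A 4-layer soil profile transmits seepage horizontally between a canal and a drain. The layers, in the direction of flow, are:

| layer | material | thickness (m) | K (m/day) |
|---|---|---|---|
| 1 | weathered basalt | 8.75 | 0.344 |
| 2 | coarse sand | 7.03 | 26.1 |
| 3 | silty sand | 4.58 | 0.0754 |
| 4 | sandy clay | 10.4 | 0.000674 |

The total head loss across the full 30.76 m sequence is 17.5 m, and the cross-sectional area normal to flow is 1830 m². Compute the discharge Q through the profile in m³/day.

Flow is perpendicular to layering, so the layers act in series and the equivalent K is the thickness-weighted harmonic mean.
Total thickness L = 8.75 + 7.03 + 4.58 + 10.4 = 30.76 m.
Σ(b_i/K_i) = 8.75/0.344 + 7.03/26.1 + 4.58/0.0754 + 10.4/0.000674 = 15517 d.
K_eq = L / Σ(b_i/K_i) = 30.76 / 15517 = 0.001982 m/day.
Q = K_eq · A · (Δh/L) = 0.001982 × 1830 × (17.5/30.76) = 2.064 m³/day.

2.06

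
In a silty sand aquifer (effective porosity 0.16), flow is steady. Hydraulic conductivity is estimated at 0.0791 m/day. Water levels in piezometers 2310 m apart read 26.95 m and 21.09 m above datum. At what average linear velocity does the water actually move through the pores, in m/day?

Hydraulic gradient i = (26.95 − 21.09) / 2310 = 5.86 / 2310 = 0.002537.
Darcy flux q = K · i = 0.07910 × 0.002537 = 0.0002007 m/day.
Seepage velocity v = q / n_e = 0.0002007 / 0.16 = 0.001254 m/day.

0.00125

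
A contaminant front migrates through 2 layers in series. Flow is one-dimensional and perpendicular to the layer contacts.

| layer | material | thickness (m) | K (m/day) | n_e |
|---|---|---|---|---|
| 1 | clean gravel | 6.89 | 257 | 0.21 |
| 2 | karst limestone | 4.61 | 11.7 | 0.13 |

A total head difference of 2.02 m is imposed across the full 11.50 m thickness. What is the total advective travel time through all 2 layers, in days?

With flow normal to the layers, continuity requires the same specific discharge q through every layer.
Σ(b_i/K_i) = 6.89/257 + 4.61/11.7 = 0.4208 d.
q = Δh / Σ(b_i/K_i) = 2.02 / 0.4208 = 4.800 m/day.
In each layer the seepage velocity is v_i = q/n_i, so the layer transit time is t_i = b_i·n_i / q:
  layer 1 (clean gravel): t_1 = 6.89 × 0.21 / 4.800 = 0.3014 d
  layer 2 (karst limestone): t_2 = 4.61 × 0.13 / 4.800 = 0.1249 d
Total t = Σ t_i = 0.4263 days.

0.426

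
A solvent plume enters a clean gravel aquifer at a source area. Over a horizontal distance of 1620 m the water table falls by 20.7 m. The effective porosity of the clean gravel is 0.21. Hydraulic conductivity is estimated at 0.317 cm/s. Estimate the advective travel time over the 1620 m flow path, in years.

Convert K: 0.317 cm/s × 864 = 273.9 m/day.
Hydraulic gradient i = Δh / L = 20.7 / 1620 = 0.01278.
Darcy flux q = K · i = 273.9 × 0.01278 = 3.500 m/day.
Seepage velocity v = q / n_e = 3.500 / 0.21 = 16.67 m/day.
Travel time t = L / v = 1620 / 16.67 = 97.21 days = 0.2661 years.

0.266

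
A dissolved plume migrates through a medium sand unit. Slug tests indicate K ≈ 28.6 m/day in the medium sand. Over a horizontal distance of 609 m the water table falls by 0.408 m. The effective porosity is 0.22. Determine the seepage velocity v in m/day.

0.0871

Hydraulic gradient i = Δh / L = 0.408 / 609 = 0.0006700.
Darcy flux q = K · i = 28.60 × 0.0006700 = 0.01916 m/day.
Seepage velocity v = q / n_e = 0.01916 / 0.22 = 0.08709 m/day.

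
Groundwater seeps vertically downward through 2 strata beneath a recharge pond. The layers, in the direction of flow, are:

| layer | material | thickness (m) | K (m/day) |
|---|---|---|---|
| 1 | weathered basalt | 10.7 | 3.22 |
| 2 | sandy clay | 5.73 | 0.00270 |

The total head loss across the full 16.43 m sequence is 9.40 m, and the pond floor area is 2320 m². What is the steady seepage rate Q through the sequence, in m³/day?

Flow is perpendicular to layering, so the layers act in series and the equivalent K is the thickness-weighted harmonic mean.
Total thickness L = 10.7 + 5.73 = 16.43 m.
Σ(b_i/K_i) = 10.7/3.22 + 5.73/0.00270 = 2126 d.
K_eq = L / Σ(b_i/K_i) = 16.43 / 2126 = 0.007730 m/day.
Q = K_eq · A · (Δh/L) = 0.007730 × 2320 × (9.40/16.43) = 10.26 m³/day.

10.3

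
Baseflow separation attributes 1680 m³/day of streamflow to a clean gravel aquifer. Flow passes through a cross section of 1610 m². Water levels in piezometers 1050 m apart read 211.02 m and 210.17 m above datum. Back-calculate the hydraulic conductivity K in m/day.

Hydraulic gradient i = (211.02 − 210.17) / 1050 = 0.85 / 1050 = 0.0008095.
From Q = K·A·i, K = Q / (A·i) = 1680 / (1610 × 0.0008095) = 1289 m/day.

1290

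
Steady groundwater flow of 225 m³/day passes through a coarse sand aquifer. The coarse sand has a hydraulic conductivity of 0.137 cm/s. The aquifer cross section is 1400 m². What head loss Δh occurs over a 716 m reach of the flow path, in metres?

Convert K: 0.137 cm/s × 864 = 118.4 m/day.
From Q = K·A·i, i = Q / (K·A) = 225 / (118.4 × 1400) = 0.001358.
Head loss Δh = i · L = 0.001358 × 716 = 0.9721 m.

0.972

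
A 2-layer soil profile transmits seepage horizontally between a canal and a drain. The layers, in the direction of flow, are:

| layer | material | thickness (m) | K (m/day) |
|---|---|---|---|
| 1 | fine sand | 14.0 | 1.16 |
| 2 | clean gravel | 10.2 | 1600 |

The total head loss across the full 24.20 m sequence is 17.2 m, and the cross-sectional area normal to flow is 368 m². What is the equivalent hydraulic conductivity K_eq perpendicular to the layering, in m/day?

2.00

Flow is perpendicular to layering, so the layers act in series and the equivalent K is the thickness-weighted harmonic mean.
Total thickness L = 14.0 + 10.2 = 24.20 m.
Σ(b_i/K_i) = 14.0/1.16 + 10.2/1600 = 12.08 d.
K_eq = L / Σ(b_i/K_i) = 24.20 / 12.08 = 2.004 m/day.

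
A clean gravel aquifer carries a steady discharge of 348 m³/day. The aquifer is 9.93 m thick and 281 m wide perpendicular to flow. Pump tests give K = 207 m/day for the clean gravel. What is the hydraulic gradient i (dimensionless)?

Cross-sectional area A = 281 × 9.93 = 2790 m².
From Q = K·A·i, i = Q / (K·A) = 348 / (207.0 × 2790) = 0.0006025.

0.000602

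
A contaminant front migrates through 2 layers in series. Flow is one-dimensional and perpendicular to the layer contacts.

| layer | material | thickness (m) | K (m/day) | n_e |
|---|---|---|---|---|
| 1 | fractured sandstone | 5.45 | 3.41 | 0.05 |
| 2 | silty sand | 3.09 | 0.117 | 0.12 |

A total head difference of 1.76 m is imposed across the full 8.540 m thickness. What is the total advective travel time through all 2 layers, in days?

With flow normal to the layers, continuity requires the same specific discharge q through every layer.
Σ(b_i/K_i) = 5.45/3.41 + 3.09/0.117 = 28.01 d.
q = Δh / Σ(b_i/K_i) = 1.76 / 28.01 = 0.06284 m/day.
In each layer the seepage velocity is v_i = q/n_i, so the layer transit time is t_i = b_i·n_i / q:
  layer 1 (fractured sandstone): t_1 = 5.45 × 0.05 / 0.06284 = 4.337 d
  layer 2 (silty sand): t_2 = 3.09 × 0.12 / 0.06284 = 5.901 d
Total t = Σ t_i = 10.24 days.

10.2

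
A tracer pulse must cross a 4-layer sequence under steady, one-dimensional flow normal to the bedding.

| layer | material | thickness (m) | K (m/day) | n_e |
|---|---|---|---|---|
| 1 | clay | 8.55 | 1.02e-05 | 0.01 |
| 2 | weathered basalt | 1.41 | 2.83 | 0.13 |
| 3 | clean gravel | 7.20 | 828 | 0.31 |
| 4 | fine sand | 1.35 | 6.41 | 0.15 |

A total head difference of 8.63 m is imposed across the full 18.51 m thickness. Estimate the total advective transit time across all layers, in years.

With flow normal to the layers, continuity requires the same specific discharge q through every layer.
Σ(b_i/K_i) = 8.55/1.02e-05 + 1.41/2.83 + 7.20/828 + 1.35/6.41 = 8.382e+05 d.
q = Δh / Σ(b_i/K_i) = 8.63 / 8.382e+05 = 1.030e-05 m/day.
In each layer the seepage velocity is v_i = q/n_i, so the layer transit time is t_i = b_i·n_i / q:
  layer 1 (clay): t_1 = 8.55 × 0.01 / 1.030e-05 = 8305 d
  layer 2 (weathered basalt): t_2 = 1.41 × 0.13 / 1.030e-05 = 17804 d
  layer 3 (clean gravel): t_3 = 7.20 × 0.31 / 1.030e-05 = 2.168e+05 d
  layer 4 (fine sand): t_4 = 1.35 × 0.15 / 1.030e-05 = 19669 d
Total t = Σ t_i = 2.626e+05 days = 718.9 years.

719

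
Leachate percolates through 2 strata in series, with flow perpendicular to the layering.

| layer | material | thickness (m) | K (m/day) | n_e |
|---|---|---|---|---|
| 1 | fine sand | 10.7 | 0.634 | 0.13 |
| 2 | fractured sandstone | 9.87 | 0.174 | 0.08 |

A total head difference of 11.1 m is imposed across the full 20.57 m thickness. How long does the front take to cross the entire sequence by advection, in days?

With flow normal to the layers, continuity requires the same specific discharge q through every layer.
Σ(b_i/K_i) = 10.7/0.634 + 9.87/0.174 = 73.60 d.
q = Δh / Σ(b_i/K_i) = 11.1 / 73.60 = 0.1508 m/day.
In each layer the seepage velocity is v_i = q/n_i, so the layer transit time is t_i = b_i·n_i / q:
  layer 1 (fine sand): t_1 = 10.7 × 0.13 / 0.1508 = 9.223 d
  layer 2 (fractured sandstone): t_2 = 9.87 × 0.08 / 0.1508 = 5.236 d
Total t = Σ t_i = 14.46 days.

14.5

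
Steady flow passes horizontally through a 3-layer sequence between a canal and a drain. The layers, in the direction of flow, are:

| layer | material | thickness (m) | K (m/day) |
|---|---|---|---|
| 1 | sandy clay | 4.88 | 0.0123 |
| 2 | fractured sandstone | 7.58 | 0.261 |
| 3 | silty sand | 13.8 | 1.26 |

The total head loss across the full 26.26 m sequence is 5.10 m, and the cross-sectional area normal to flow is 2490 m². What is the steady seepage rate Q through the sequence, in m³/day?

Flow is perpendicular to layering, so the layers act in series and the equivalent K is the thickness-weighted harmonic mean.
Total thickness L = 4.88 + 7.58 + 13.8 = 26.26 m.
Σ(b_i/K_i) = 4.88/0.0123 + 7.58/0.261 + 13.8/1.26 = 436.7 d.
K_eq = L / Σ(b_i/K_i) = 26.26 / 436.7 = 0.06013 m/day.
Q = K_eq · A · (Δh/L) = 0.06013 × 2490 × (5.10/26.26) = 29.08 m³/day.

29.1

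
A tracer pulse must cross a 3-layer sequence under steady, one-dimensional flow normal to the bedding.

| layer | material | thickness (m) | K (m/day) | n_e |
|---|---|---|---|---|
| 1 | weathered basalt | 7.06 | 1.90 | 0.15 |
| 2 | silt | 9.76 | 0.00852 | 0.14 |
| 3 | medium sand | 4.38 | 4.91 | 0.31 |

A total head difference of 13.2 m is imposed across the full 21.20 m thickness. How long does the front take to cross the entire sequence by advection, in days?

With flow normal to the layers, continuity requires the same specific discharge q through every layer.
Σ(b_i/K_i) = 7.06/1.90 + 9.76/0.00852 + 4.38/4.91 = 1150 d.
q = Δh / Σ(b_i/K_i) = 13.2 / 1150 = 0.01148 m/day.
In each layer the seepage velocity is v_i = q/n_i, so the layer transit time is t_i = b_i·n_i / q:
  layer 1 (weathered basalt): t_1 = 7.06 × 0.15 / 0.01148 = 92.27 d
  layer 2 (silt): t_2 = 9.76 × 0.14 / 0.01148 = 119.1 d
  layer 3 (medium sand): t_3 = 4.38 × 0.31 / 0.01148 = 118.3 d
Total t = Σ t_i = 329.6 days.

330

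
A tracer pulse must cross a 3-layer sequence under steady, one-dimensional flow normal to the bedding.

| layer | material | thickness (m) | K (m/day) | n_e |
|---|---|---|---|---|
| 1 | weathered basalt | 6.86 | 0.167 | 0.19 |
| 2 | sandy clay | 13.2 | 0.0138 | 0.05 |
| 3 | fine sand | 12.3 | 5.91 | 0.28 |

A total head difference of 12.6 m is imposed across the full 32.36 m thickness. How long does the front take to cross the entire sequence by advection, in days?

429

With flow normal to the layers, continuity requires the same specific discharge q through every layer.
Σ(b_i/K_i) = 6.86/0.167 + 13.2/0.0138 + 12.3/5.91 = 999.7 d.
q = Δh / Σ(b_i/K_i) = 12.6 / 999.7 = 0.01260 m/day.
In each layer the seepage velocity is v_i = q/n_i, so the layer transit time is t_i = b_i·n_i / q:
  layer 1 (weathered basalt): t_1 = 6.86 × 0.19 / 0.01260 = 103.4 d
  layer 2 (sandy clay): t_2 = 13.2 × 0.05 / 0.01260 = 52.36 d
  layer 3 (fine sand): t_3 = 12.3 × 0.28 / 0.01260 = 273.2 d
Total t = Σ t_i = 429.0 days.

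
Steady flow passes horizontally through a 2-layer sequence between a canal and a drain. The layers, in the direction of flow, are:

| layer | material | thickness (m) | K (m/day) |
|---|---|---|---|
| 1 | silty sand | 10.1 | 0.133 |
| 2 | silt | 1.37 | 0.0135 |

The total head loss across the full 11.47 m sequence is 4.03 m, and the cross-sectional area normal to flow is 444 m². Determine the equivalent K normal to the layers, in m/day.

Flow is perpendicular to layering, so the layers act in series and the equivalent K is the thickness-weighted harmonic mean.
Total thickness L = 10.1 + 1.37 = 11.47 m.
Σ(b_i/K_i) = 10.1/0.133 + 1.37/0.0135 = 177.4 d.
K_eq = L / Σ(b_i/K_i) = 11.47 / 177.4 = 0.06465 m/day.

0.0646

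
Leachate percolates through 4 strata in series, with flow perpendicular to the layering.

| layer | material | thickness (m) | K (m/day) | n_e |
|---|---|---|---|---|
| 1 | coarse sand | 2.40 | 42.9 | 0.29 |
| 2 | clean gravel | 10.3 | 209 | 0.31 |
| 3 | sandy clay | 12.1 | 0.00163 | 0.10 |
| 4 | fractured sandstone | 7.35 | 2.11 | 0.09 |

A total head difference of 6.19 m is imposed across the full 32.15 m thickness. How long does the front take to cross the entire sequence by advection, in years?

18.9

With flow normal to the layers, continuity requires the same specific discharge q through every layer.
Σ(b_i/K_i) = 2.40/42.9 + 10.3/209 + 12.1/0.00163 + 7.35/2.11 = 7427 d.
q = Δh / Σ(b_i/K_i) = 6.19 / 7427 = 0.0008335 m/day.
In each layer the seepage velocity is v_i = q/n_i, so the layer transit time is t_i = b_i·n_i / q:
  layer 1 (coarse sand): t_1 = 2.40 × 0.29 / 0.0008335 = 835.1 d
  layer 2 (clean gravel): t_2 = 10.3 × 0.31 / 0.0008335 = 3831 d
  layer 3 (sandy clay): t_3 = 12.1 × 0.10 / 0.0008335 = 1452 d
  layer 4 (fractured sandstone): t_4 = 7.35 × 0.09 / 0.0008335 = 793.7 d
Total t = Σ t_i = 6912 days = 18.92 years.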